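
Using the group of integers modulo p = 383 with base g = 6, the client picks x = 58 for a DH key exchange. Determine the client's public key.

119

Public value = 6^58 (mod 383).
6^1 ≡ 6 (mod 383)
6^2 = (6^1)^2 ≡ 6^2 = 36 ≡ 36 (mod 383)
6^4 = (6^2)^2 ≡ 36^2 = 1296 ≡ 147 (mod 383)
6^8 = (6^4)^2 ≡ 147^2 = 21609 ≡ 161 (mod 383)
6^16 = (6^8)^2 ≡ 161^2 = 25921 ≡ 260 (mod 383)
6^32 = (6^16)^2 ≡ 260^2 = 67600 ≡ 192 (mod 383)
6^58 = 6^32 · 6^16 · 6^8 · 6^2 ≡ 192 · 260 · 161 · 36 ≡ 119 (mod 383).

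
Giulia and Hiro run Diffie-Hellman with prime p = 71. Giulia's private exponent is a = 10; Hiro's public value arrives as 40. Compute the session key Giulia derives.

20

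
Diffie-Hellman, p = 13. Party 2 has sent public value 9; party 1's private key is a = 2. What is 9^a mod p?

Shared key K = 9^2 mod 13.
9^1 ≡ 9 (mod 13)
9^2 = (9^1)^2 ≡ 9^2 = 81 ≡ 3 (mod 13)

3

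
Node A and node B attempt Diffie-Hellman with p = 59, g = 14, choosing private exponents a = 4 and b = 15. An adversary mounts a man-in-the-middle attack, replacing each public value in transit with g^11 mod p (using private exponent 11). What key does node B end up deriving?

Node B receives an adversary's public value M = 14^11 mod 59 instead of the honest one.
14^1 ≡ 14 (mod 59)
14^2 = (14^1)^2 ≡ 14^2 = 196 ≡ 19 (mod 59)
14^4 = (14^2)^2 ≡ 19^2 = 361 ≡ 7 (mod 59)
14^8 = (14^4)^2 ≡ 7^2 = 49 ≡ 49 (mod 59)
14^11 = 14^8 · 14^2 · 14^1 ≡ 49 · 19 · 14 ≡ 54 (mod 59).
So M = 54. Node B computes K = M^15 mod 59.
54^1 ≡ 54 (mod 59)
54^2 = (54^1)^2 ≡ 54^2 = 2916 ≡ 25 (mod 59)
54^4 = (54^2)^2 ≡ 25^2 = 625 ≡ 35 (mod 59)
54^8 = (54^4)^2 ≡ 35^2 = 1225 ≡ 45 (mod 59)
54^15 = 54^8 · 54^4 · 54^2 · 54^1 ≡ 45 · 35 · 25 · 54 ≡ 8 (mod 59).

8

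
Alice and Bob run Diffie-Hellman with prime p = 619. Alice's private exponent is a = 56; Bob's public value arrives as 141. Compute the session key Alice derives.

611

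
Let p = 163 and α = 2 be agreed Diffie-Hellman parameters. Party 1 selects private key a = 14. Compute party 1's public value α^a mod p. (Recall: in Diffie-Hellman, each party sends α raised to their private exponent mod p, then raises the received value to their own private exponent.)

84

Public value = 2^14 mod 163.
2^1 ≡ 2 (mod 163)
2^2 = (2^1)^2 ≡ 2^2 = 4 ≡ 4 (mod 163)
2^4 = (2^2)^2 ≡ 4^2 = 16 ≡ 16 (mod 163)
2^8 = (2^4)^2 ≡ 16^2 = 256 ≡ 93 (mod 163)
2^14 = 2^8 · 2^4 · 2^2 ≡ 93 · 16 · 4 ≡ 84 (mod 163).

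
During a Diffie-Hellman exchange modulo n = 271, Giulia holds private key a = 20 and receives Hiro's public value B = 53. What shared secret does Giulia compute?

160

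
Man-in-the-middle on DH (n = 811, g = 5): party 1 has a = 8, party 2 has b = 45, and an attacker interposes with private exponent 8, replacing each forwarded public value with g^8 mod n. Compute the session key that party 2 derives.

Party 2 receives an attacker's public value M = 5^8 mod 811 instead of the honest one.
5^1 ≡ 5 (mod 811)
5^2 = (5^1)^2 ≡ 5^2 = 25 ≡ 25 (mod 811)
5^4 = (5^2)^2 ≡ 25^2 = 625 ≡ 625 (mod 811)
5^8 = (5^4)^2 ≡ 625^2 = 390625 ≡ 534 (mod 811)
So M = 534. Party 2 computes K = M^45 mod 811.
534^1 ≡ 534 (mod 811)
534^2 = (534^1)^2 ≡ 534^2 = 285156 ≡ 495 (mod 811)
534^4 = (534^2)^2 ≡ 495^2 = 245025 ≡ 103 (mod 811)
534^8 = (534^4)^2 ≡ 103^2 = 10609 ≡ 66 (mod 811)
534^16 = (534^8)^2 ≡ 66^2 = 4356 ≡ 301 (mod 811)
534^32 = (534^16)^2 ≡ 301^2 = 90601 ≡ 580 (mod 811)
534^45 = 534^32 · 534^8 · 534^4 · 534^1 ≡ 580 · 66 · 103 · 534 ≡ 532 (mod 811).

532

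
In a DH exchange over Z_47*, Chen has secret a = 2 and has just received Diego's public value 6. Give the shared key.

Shared key K = 6^2 mod 47.
6^1 ≡ 6 (mod 47)
6^2 = (6^1)^2 ≡ 6^2 = 36 ≡ 36 (mod 47)

36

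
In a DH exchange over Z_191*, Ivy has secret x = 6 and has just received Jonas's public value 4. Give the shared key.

Shared key K = 4^6 mod 191.
4^1 ≡ 4 (mod 191)
4^2 = (4^1)^2 ≡ 4^2 = 16 ≡ 16 (mod 191)
4^4 = (4^2)^2 ≡ 16^2 = 256 ≡ 65 (mod 191)
4^6 = 4^4 · 4^2 ≡ 65 · 16 ≡ 85 (mod 191).

85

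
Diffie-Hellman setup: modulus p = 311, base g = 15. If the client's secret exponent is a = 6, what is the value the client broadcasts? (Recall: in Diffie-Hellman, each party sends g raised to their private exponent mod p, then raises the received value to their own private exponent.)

Public value = 15^6 (mod 311).
15^1 ≡ 15 (mod 311)
15^2 = (15^1)^2 ≡ 15^2 = 225 ≡ 225 (mod 311)
15^4 = (15^2)^2 ≡ 225^2 = 50625 ≡ 243 (mod 311)
15^6 = 15^4 · 15^2 ≡ 243 · 225 ≡ 250 (mod 311).

250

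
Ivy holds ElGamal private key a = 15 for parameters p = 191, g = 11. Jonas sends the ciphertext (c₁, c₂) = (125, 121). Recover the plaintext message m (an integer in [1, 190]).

Shared mask s = c₁^a mod p = 125^15 mod 191.
125^1 ≡ 125 (mod 191)
125^2 = (125^1)^2 ≡ 125^2 = 15625 ≡ 154 (mod 191)
125^4 = (125^2)^2 ≡ 154^2 = 23716 ≡ 32 (mod 191)
125^8 = (125^4)^2 ≡ 32^2 = 1024 ≡ 69 (mod 191)
125^15 = 125^8 · 125^4 · 125^2 · 125^1 ≡ 69 · 32 · 154 · 125 ≡ 6 (mod 191).
So s = 6; s⁻¹ ≡ 32 (mod 191).
m = c₂ · s⁻¹ mod 191 = 121 · 32 mod 191 = 52.

52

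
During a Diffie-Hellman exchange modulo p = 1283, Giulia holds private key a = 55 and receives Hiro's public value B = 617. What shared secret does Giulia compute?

584

Shared key K = 617^55 mod 1283.
617^1 ≡ 617 (mod 1283)
617^2 = (617^1)^2 ≡ 617^2 = 380689 ≡ 921 (mod 1283)
617^4 = (617^2)^2 ≡ 921^2 = 848241 ≡ 178 (mod 1283)
617^8 = (617^4)^2 ≡ 178^2 = 31684 ≡ 892 (mod 1283)
617^16 = (617^8)^2 ≡ 892^2 = 795664 ≡ 204 (mod 1283)
617^32 = (617^16)^2 ≡ 204^2 = 41616 ≡ 560 (mod 1283)
617^55 = 617^32 · 617^16 · 617^4 · 617^2 · 617^1 ≡ 560 · 204 · 178 · 921 · 617 ≡ 584 (mod 1283).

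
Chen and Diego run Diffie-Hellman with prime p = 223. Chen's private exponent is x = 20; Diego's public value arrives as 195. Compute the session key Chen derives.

105

Shared key K = 195^20 mod 223.
195^1 ≡ 195 (mod 223)
195^2 = (195^1)^2 ≡ 195^2 = 38025 ≡ 115 (mod 223)
195^4 = (195^2)^2 ≡ 115^2 = 13225 ≡ 68 (mod 223)
195^8 = (195^4)^2 ≡ 68^2 = 4624 ≡ 164 (mod 223)
195^16 = (195^8)^2 ≡ 164^2 = 26896 ≡ 136 (mod 223)
195^20 = 195^16 · 195^4 ≡ 136 · 68 ≡ 105 (mod 223).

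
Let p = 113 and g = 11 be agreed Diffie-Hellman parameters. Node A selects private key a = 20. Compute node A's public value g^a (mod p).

Public value = 11^20 (mod 113).
11^1 ≡ 11 (mod 113)
11^2 = (11^1)^2 ≡ 11^2 = 121 ≡ 8 (mod 113)
11^4 = (11^2)^2 ≡ 8^2 = 64 ≡ 64 (mod 113)
11^8 = (11^4)^2 ≡ 64^2 = 4096 ≡ 28 (mod 113)
11^16 = (11^8)^2 ≡ 28^2 = 784 ≡ 106 (mod 113)
11^20 = 11^16 · 11^4 ≡ 106 · 64 ≡ 4 (mod 113).

4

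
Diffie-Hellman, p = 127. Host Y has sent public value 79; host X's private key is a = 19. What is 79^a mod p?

121

Shared key K = 79^19 mod 127.
79^1 ≡ 79 (mod 127)
79^2 = (79^1)^2 ≡ 79^2 = 6241 ≡ 18 (mod 127)
79^4 = (79^2)^2 ≡ 18^2 = 324 ≡ 70 (mod 127)
79^8 = (79^4)^2 ≡ 70^2 = 4900 ≡ 74 (mod 127)
79^16 = (79^8)^2 ≡ 74^2 = 5476 ≡ 15 (mod 127)
79^19 = 79^16 · 79^2 · 79^1 ≡ 15 · 18 · 79 ≡ 121 (mod 127).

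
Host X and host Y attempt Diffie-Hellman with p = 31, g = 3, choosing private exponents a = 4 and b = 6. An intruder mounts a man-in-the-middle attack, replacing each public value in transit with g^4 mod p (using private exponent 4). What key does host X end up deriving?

28

Host X receives an intruder's public value M = 3^4 mod 31 instead of the honest one.
3^1 ≡ 3 (mod 31)
3^2 = (3^1)^2 ≡ 3^2 = 9 ≡ 9 (mod 31)
3^4 = (3^2)^2 ≡ 9^2 = 81 ≡ 19 (mod 31)
So M = 19. Host X computes K = M^4 mod 31.
19^1 ≡ 19 (mod 31)
19^2 = (19^1)^2 ≡ 19^2 = 361 ≡ 20 (mod 31)
19^4 = (19^2)^2 ≡ 20^2 = 400 ≡ 28 (mod 31)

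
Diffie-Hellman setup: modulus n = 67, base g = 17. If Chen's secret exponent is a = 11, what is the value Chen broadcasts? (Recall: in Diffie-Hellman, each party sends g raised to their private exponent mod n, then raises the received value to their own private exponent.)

29

Public value = 17^11 (mod 67).
17^1 ≡ 17 (mod 67)
17^2 = (17^1)^2 ≡ 17^2 = 289 ≡ 21 (mod 67)
17^4 = (17^2)^2 ≡ 21^2 = 441 ≡ 39 (mod 67)
17^8 = (17^4)^2 ≡ 39^2 = 1521 ≡ 47 (mod 67)
17^11 = 17^8 · 17^2 · 17^1 ≡ 47 · 21 · 17 ≡ 29 (mod 67).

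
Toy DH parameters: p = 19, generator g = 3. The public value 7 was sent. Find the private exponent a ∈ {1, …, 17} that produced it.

Try successive powers of 3 modulo 19:
3^1 ≡ 3
3^2 ≡ 9
3^3 ≡ 8
3^4 ≡ 5
3^5 ≡ 15
3^6 ≡ 7
Found: a = 6.

6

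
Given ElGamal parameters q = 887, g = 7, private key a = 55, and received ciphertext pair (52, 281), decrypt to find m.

140

Shared mask s = c₁^a mod q = 52^55 mod 887.
52^1 ≡ 52 (mod 887)
52^2 = (52^1)^2 ≡ 52^2 = 2704 ≡ 43 (mod 887)
52^4 = (52^2)^2 ≡ 43^2 = 1849 ≡ 75 (mod 887)
52^8 = (52^4)^2 ≡ 75^2 = 5625 ≡ 303 (mod 887)
52^16 = (52^8)^2 ≡ 303^2 = 91809 ≡ 448 (mod 887)
52^32 = (52^16)^2 ≡ 448^2 = 200704 ≡ 242 (mod 887)
52^55 = 52^32 · 52^16 · 52^4 · 52^2 · 52^1 ≡ 242 · 448 · 75 · 43 · 52 ≡ 870 (mod 887).
So s = 870; s⁻¹ ≡ 313 (mod 887).
m = c₂ · s⁻¹ mod 887 = 281 · 313 mod 887 = 140.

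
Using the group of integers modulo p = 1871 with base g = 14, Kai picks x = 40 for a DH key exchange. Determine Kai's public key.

Public value = 14^40 (mod 1871).
14^1 ≡ 14 (mod 1871)
14^2 = (14^1)^2 ≡ 14^2 = 196 ≡ 196 (mod 1871)
14^4 = (14^2)^2 ≡ 196^2 = 38416 ≡ 996 (mod 1871)
14^8 = (14^4)^2 ≡ 996^2 = 992016 ≡ 386 (mod 1871)
14^16 = (14^8)^2 ≡ 386^2 = 148996 ≡ 1187 (mod 1871)
14^32 = (14^16)^2 ≡ 1187^2 = 1408969 ≡ 106 (mod 1871)
14^40 = 14^32 · 14^8 ≡ 106 · 386 ≡ 1625 (mod 1871).

1625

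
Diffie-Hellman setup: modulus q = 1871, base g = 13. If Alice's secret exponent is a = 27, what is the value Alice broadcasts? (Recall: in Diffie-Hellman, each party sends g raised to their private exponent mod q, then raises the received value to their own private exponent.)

Public value = 13^27 mod 1871.
13^1 ≡ 13 (mod 1871)
13^2 = (13^1)^2 ≡ 13^2 = 169 ≡ 169 (mod 1871)
13^4 = (13^2)^2 ≡ 169^2 = 28561 ≡ 496 (mod 1871)
13^8 = (13^4)^2 ≡ 496^2 = 246016 ≡ 915 (mod 1871)
13^16 = (13^8)^2 ≡ 915^2 = 837225 ≡ 888 (mod 1871)
13^27 = 13^16 · 13^8 · 13^2 · 13^1 ≡ 888 · 915 · 169 · 13 ≡ 308 (mod 1871).

308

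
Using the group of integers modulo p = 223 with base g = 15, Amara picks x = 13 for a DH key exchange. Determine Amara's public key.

Public value = 15^13 mod 223.
15^1 ≡ 15 (mod 223)
15^2 = (15^1)^2 ≡ 15^2 = 225 ≡ 2 (mod 223)
15^4 = (15^2)^2 ≡ 2^2 = 4 ≡ 4 (mod 223)
15^8 = (15^4)^2 ≡ 4^2 = 16 ≡ 16 (mod 223)
15^13 = 15^8 · 15^4 · 15^1 ≡ 16 · 4 · 15 ≡ 68 (mod 223).

68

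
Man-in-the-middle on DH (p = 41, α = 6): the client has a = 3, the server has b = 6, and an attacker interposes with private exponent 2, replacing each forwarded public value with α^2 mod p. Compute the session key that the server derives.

4

The server receives an attacker's public value M = 6^2 mod 41 instead of the honest one.
6^1 ≡ 6 (mod 41)
6^2 = (6^1)^2 ≡ 6^2 = 36 ≡ 36 (mod 41)
So M = 36. The server computes K = M^6 mod 41.
36^1 ≡ 36 (mod 41)
36^2 = (36^1)^2 ≡ 36^2 = 1296 ≡ 25 (mod 41)
36^4 = (36^2)^2 ≡ 25^2 = 625 ≡ 10 (mod 41)
36^6 = 36^4 · 36^2 ≡ 10 · 25 ≡ 4 (mod 41).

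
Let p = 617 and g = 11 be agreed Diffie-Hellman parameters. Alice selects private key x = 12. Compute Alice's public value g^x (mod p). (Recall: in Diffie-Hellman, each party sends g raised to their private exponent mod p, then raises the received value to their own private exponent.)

270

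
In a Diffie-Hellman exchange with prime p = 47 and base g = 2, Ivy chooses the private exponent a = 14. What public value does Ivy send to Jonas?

28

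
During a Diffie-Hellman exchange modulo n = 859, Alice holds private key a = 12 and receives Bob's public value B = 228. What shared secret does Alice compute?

231

Shared key K = 228^12 mod 859.
228^1 ≡ 228 (mod 859)
228^2 = (228^1)^2 ≡ 228^2 = 51984 ≡ 444 (mod 859)
228^4 = (228^2)^2 ≡ 444^2 = 197136 ≡ 425 (mod 859)
228^8 = (228^4)^2 ≡ 425^2 = 180625 ≡ 235 (mod 859)
228^12 = 228^8 · 228^4 ≡ 235 · 425 ≡ 231 (mod 859).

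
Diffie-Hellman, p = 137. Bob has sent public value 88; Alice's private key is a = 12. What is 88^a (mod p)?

38

Shared key K = 88^12 mod 137.
88^1 ≡ 88 (mod 137)
88^2 = (88^1)^2 ≡ 88^2 = 7744 ≡ 72 (mod 137)
88^4 = (88^2)^2 ≡ 72^2 = 5184 ≡ 115 (mod 137)
88^8 = (88^4)^2 ≡ 115^2 = 13225 ≡ 73 (mod 137)
88^12 = 88^8 · 88^4 ≡ 73 · 115 ≡ 38 (mod 137).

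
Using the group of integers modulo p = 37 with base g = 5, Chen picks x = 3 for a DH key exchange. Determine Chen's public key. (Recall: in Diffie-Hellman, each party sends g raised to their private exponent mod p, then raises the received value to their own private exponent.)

Public value = 5^3 (mod 37).
5^1 ≡ 5 (mod 37)
5^2 = (5^1)^2 ≡ 5^2 = 25 ≡ 25 (mod 37)
5^3 = 5^2 · 5^1 ≡ 25 · 5 ≡ 14 (mod 37).

14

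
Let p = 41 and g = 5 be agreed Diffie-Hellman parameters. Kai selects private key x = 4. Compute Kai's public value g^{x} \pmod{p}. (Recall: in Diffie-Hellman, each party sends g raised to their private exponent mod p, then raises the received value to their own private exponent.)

10

Public value = 5^{4} \pmod{41}.
5^1 ≡ 5 (mod 41)
5^2 = (5^1)^2 ≡ 5^2 = 25 ≡ 25 (mod 41)
5^4 = (5^2)^2 ≡ 25^2 = 625 ≡ 10 (mod 41)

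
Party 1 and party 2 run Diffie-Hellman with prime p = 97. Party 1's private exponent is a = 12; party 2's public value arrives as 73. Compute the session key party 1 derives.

96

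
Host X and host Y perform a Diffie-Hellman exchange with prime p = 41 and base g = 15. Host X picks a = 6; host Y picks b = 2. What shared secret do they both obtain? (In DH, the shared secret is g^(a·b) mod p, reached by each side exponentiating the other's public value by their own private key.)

25

Host X sends A = g^a mod p = 15^6 mod 41.
15^1 ≡ 15 (mod 41)
15^2 = (15^1)^2 ≡ 15^2 = 225 ≡ 20 (mod 41)
15^4 = (15^2)^2 ≡ 20^2 = 400 ≡ 31 (mod 41)
15^6 = 15^4 · 15^2 ≡ 31 · 20 ≡ 5 (mod 41).
So A = 5. Host Y then computes K = A^b mod p = 5^2 mod 41.
5^1 ≡ 5 (mod 41)
5^2 = (5^1)^2 ≡ 5^2 = 25 ≡ 25 (mod 41)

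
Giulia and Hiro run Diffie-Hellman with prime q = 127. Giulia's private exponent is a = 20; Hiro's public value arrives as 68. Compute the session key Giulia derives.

52

Shared key K = 68^20 mod 127.
68^1 ≡ 68 (mod 127)
68^2 = (68^1)^2 ≡ 68^2 = 4624 ≡ 52 (mod 127)
68^4 = (68^2)^2 ≡ 52^2 = 2704 ≡ 37 (mod 127)
68^8 = (68^4)^2 ≡ 37^2 = 1369 ≡ 99 (mod 127)
68^16 = (68^8)^2 ≡ 99^2 = 9801 ≡ 22 (mod 127)
68^20 = 68^16 · 68^4 ≡ 22 · 37 ≡ 52 (mod 127).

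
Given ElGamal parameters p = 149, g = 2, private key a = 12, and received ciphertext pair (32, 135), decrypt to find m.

65

Shared mask s = c₁^a mod p = 32^12 mod 149.
32^1 ≡ 32 (mod 149)
32^2 = (32^1)^2 ≡ 32^2 = 1024 ≡ 130 (mod 149)
32^4 = (32^2)^2 ≡ 130^2 = 16900 ≡ 63 (mod 149)
32^8 = (32^4)^2 ≡ 63^2 = 3969 ≡ 95 (mod 149)
32^12 = 32^8 · 32^4 ≡ 95 · 63 ≡ 25 (mod 149).
So s = 25; s⁻¹ ≡ 6 (mod 149).
m = c₂ · s⁻¹ mod 149 = 135 · 6 mod 149 = 65.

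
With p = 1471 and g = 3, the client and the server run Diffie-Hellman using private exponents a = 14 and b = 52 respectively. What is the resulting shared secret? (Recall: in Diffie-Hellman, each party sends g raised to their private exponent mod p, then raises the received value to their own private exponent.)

943

The client sends A = g^a mod p = 3^14 mod 1471.
3^1 ≡ 3 (mod 1471)
3^2 = (3^1)^2 ≡ 3^2 = 9 ≡ 9 (mod 1471)
3^4 = (3^2)^2 ≡ 9^2 = 81 ≡ 81 (mod 1471)
3^8 = (3^4)^2 ≡ 81^2 = 6561 ≡ 677 (mod 1471)
3^14 = 3^8 · 3^4 · 3^2 ≡ 677 · 81 · 9 ≡ 748 (mod 1471).
So A = 748. The server then computes K = A^b mod p = 748^52 mod 1471.
748^1 ≡ 748 (mod 1471)
748^2 = (748^1)^2 ≡ 748^2 = 559504 ≡ 524 (mod 1471)
748^4 = (748^2)^2 ≡ 524^2 = 274576 ≡ 970 (mod 1471)
748^8 = (748^4)^2 ≡ 970^2 = 940900 ≡ 931 (mod 1471)
748^16 = (748^8)^2 ≡ 931^2 = 866761 ≡ 342 (mod 1471)
748^32 = (748^16)^2 ≡ 342^2 = 116964 ≡ 755 (mod 1471)
748^52 = 748^32 · 748^16 · 748^4 ≡ 755 · 342 · 970 ≡ 943 (mod 1471).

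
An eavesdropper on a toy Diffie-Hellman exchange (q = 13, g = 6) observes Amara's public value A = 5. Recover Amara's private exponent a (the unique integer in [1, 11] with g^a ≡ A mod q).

Try successive powers of 6 modulo 13:
6^1 ≡ 6
6^2 ≡ 10
6^3 ≡ 8
6^4 ≡ 9
6^5 ≡ 2
6^6 ≡ 12
6^7 ≡ 7
6^8 ≡ 3
6^9 ≡ 5
Found: a = 9.

9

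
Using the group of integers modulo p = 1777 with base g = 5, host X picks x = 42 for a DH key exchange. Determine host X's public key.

Public value = 5^42 mod 1777.
5^1 ≡ 5 (mod 1777)
5^2 = (5^1)^2 ≡ 5^2 = 25 ≡ 25 (mod 1777)
5^4 = (5^2)^2 ≡ 25^2 = 625 ≡ 625 (mod 1777)
5^8 = (5^4)^2 ≡ 625^2 = 390625 ≡ 1462 (mod 1777)
5^16 = (5^8)^2 ≡ 1462^2 = 2137444 ≡ 1490 (mod 1777)
5^32 = (5^16)^2 ≡ 1490^2 = 2220100 ≡ 627 (mod 1777)
5^42 = 5^32 · 5^8 · 5^2 ≡ 627 · 1462 · 25 ≡ 658 (mod 1777).

658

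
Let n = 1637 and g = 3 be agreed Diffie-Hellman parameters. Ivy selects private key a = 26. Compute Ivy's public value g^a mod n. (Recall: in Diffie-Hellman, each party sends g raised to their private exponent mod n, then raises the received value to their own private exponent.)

129

Public value = 3^26 mod 1637.
3^1 ≡ 3 (mod 1637)
3^2 = (3^1)^2 ≡ 3^2 = 9 ≡ 9 (mod 1637)
3^4 = (3^2)^2 ≡ 9^2 = 81 ≡ 81 (mod 1637)
3^8 = (3^4)^2 ≡ 81^2 = 6561 ≡ 13 (mod 1637)
3^16 = (3^8)^2 ≡ 13^2 = 169 ≡ 169 (mod 1637)
3^26 = 3^16 · 3^8 · 3^2 ≡ 169 · 13 · 9 ≡ 129 (mod 1637).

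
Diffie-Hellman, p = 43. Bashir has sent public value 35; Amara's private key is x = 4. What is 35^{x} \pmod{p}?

11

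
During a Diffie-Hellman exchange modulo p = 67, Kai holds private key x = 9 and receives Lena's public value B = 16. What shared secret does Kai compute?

59

Shared key K = 16^9 mod 67.
16^1 ≡ 16 (mod 67)
16^2 = (16^1)^2 ≡ 16^2 = 256 ≡ 55 (mod 67)
16^4 = (16^2)^2 ≡ 55^2 = 3025 ≡ 10 (mod 67)
16^8 = (16^4)^2 ≡ 10^2 = 100 ≡ 33 (mod 67)
16^9 = 16^8 · 16^1 ≡ 33 · 16 ≡ 59 (mod 67).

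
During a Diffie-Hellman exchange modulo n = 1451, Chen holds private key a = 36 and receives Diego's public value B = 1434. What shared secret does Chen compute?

Shared key K = 1434^36 mod 1451.
1434^1 ≡ 1434 (mod 1451)
1434^2 = (1434^1)^2 ≡ 1434^2 = 2056356 ≡ 289 (mod 1451)
1434^4 = (1434^2)^2 ≡ 289^2 = 83521 ≡ 814 (mod 1451)
1434^8 = (1434^4)^2 ≡ 814^2 = 662596 ≡ 940 (mod 1451)
1434^16 = (1434^8)^2 ≡ 940^2 = 883600 ≡ 1392 (mod 1451)
1434^32 = (1434^16)^2 ≡ 1392^2 = 1937664 ≡ 579 (mod 1451)
1434^36 = 1434^32 · 1434^4 ≡ 579 · 814 ≡ 1182 (mod 1451).

1182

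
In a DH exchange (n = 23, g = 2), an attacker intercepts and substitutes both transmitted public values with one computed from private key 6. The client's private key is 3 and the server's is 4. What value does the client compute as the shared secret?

13

The client receives an attacker's public value M = 2^6 mod 23 instead of the honest one.
2^1 ≡ 2 (mod 23)
2^2 = (2^1)^2 ≡ 2^2 = 4 ≡ 4 (mod 23)
2^4 = (2^2)^2 ≡ 4^2 = 16 ≡ 16 (mod 23)
2^6 = 2^4 · 2^2 ≡ 16 · 4 ≡ 18 (mod 23).
So M = 18. The client computes K = M^3 mod 23.
18^1 ≡ 18 (mod 23)
18^2 = (18^1)^2 ≡ 18^2 = 324 ≡ 2 (mod 23)
18^3 = 18^2 · 18^1 ≡ 2 · 18 ≡ 13 (mod 23).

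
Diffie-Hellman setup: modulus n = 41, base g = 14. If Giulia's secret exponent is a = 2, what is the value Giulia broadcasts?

Public value = 14^2 (mod 41).
14^1 ≡ 14 (mod 41)
14^2 = (14^1)^2 ≡ 14^2 = 196 ≡ 32 (mod 41)

32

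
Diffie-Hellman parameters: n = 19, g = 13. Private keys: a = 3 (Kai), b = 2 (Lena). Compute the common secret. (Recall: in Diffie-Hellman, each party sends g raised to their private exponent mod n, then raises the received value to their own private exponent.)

11

Lena sends B = g^b mod n = 13^2 mod 19.
13^1 ≡ 13 (mod 19)
13^2 = (13^1)^2 ≡ 13^2 = 169 ≡ 17 (mod 19)
So B = 17. Kai then computes K = B^a mod n = 17^3 mod 19.
17^1 ≡ 17 (mod 19)
17^2 = (17^1)^2 ≡ 17^2 = 289 ≡ 4 (mod 19)
17^3 = 17^2 · 17^1 ≡ 4 · 17 ≡ 11 (mod 19).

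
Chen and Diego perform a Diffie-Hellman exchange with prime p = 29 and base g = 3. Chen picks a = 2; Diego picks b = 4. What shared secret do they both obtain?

Chen sends A = g^a mod p = 3^2 mod 29.
3^1 ≡ 3 (mod 29)
3^2 = (3^1)^2 ≡ 3^2 = 9 ≡ 9 (mod 29)
So A = 9. Diego then computes K = A^b mod p = 9^4 mod 29.
9^1 ≡ 9 (mod 29)
9^2 = (9^1)^2 ≡ 9^2 = 81 ≡ 23 (mod 29)
9^4 = (9^2)^2 ≡ 23^2 = 529 ≡ 7 (mod 29)

7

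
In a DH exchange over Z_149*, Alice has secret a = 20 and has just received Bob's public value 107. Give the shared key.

73

Shared key K = 107^20 mod 149.
107^1 ≡ 107 (mod 149)
107^2 = (107^1)^2 ≡ 107^2 = 11449 ≡ 125 (mod 149)
107^4 = (107^2)^2 ≡ 125^2 = 15625 ≡ 129 (mod 149)
107^8 = (107^4)^2 ≡ 129^2 = 16641 ≡ 102 (mod 149)
107^16 = (107^8)^2 ≡ 102^2 = 10404 ≡ 123 (mod 149)
107^20 = 107^16 · 107^4 ≡ 123 · 129 ≡ 73 (mod 149).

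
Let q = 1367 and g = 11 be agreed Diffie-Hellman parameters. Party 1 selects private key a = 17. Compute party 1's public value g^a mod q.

Public value = 11^17 mod 1367.
11^1 ≡ 11 (mod 1367)
11^2 = (11^1)^2 ≡ 11^2 = 121 ≡ 121 (mod 1367)
11^4 = (11^2)^2 ≡ 121^2 = 14641 ≡ 971 (mod 1367)
11^8 = (11^4)^2 ≡ 971^2 = 942841 ≡ 978 (mod 1367)
11^16 = (11^8)^2 ≡ 978^2 = 956484 ≡ 951 (mod 1367)
11^17 = 11^16 · 11^1 ≡ 951 · 11 ≡ 892 (mod 1367).

892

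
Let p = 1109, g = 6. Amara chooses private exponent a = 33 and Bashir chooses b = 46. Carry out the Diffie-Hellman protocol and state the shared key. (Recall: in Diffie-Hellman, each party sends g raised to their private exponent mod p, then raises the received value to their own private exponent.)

1068

Bashir sends B = g^b mod p = 6^46 mod 1109.
6^1 ≡ 6 (mod 1109)
6^2 = (6^1)^2 ≡ 6^2 = 36 ≡ 36 (mod 1109)
6^4 = (6^2)^2 ≡ 36^2 = 1296 ≡ 187 (mod 1109)
6^8 = (6^4)^2 ≡ 187^2 = 34969 ≡ 590 (mod 1109)
6^16 = (6^8)^2 ≡ 590^2 = 348100 ≡ 983 (mod 1109)
6^32 = (6^16)^2 ≡ 983^2 = 966289 ≡ 350 (mod 1109)
6^46 = 6^32 · 6^8 · 6^4 · 6^2 ≡ 350 · 590 · 187 · 36 ≡ 993 (mod 1109).
So B = 993. Amara then computes K = B^a mod p = 993^33 mod 1109.
993^1 ≡ 993 (mod 1109)
993^2 = (993^1)^2 ≡ 993^2 = 986049 ≡ 148 (mod 1109)
993^4 = (993^2)^2 ≡ 148^2 = 21904 ≡ 833 (mod 1109)
993^8 = (993^4)^2 ≡ 833^2 = 693889 ≡ 764 (mod 1109)
993^16 = (993^8)^2 ≡ 764^2 = 583696 ≡ 362 (mod 1109)
993^32 = (993^16)^2 ≡ 362^2 = 131044 ≡ 182 (mod 1109)
993^33 = 993^32 · 993^1 ≡ 182 · 993 ≡ 1068 (mod 1109).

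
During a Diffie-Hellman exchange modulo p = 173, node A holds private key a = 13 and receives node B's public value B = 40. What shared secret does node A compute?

Shared key K = 40^13 mod 173.
40^1 ≡ 40 (mod 173)
40^2 = (40^1)^2 ≡ 40^2 = 1600 ≡ 43 (mod 173)
40^4 = (40^2)^2 ≡ 43^2 = 1849 ≡ 119 (mod 173)
40^8 = (40^4)^2 ≡ 119^2 = 14161 ≡ 148 (mod 173)
40^13 = 40^8 · 40^4 · 40^1 ≡ 148 · 119 · 40 ≡ 24 (mod 173).

24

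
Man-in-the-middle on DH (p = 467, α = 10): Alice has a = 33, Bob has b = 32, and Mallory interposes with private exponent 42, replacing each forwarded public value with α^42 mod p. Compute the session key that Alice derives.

95

Alice receives Mallory's public value M = 10^42 mod 467 instead of the honest one.
10^1 ≡ 10 (mod 467)
10^2 = (10^1)^2 ≡ 10^2 = 100 ≡ 100 (mod 467)
10^4 = (10^2)^2 ≡ 100^2 = 10000 ≡ 193 (mod 467)
10^8 = (10^4)^2 ≡ 193^2 = 37249 ≡ 356 (mod 467)
10^16 = (10^8)^2 ≡ 356^2 = 126736 ≡ 179 (mod 467)
10^32 = (10^16)^2 ≡ 179^2 = 32041 ≡ 285 (mod 467)
10^42 = 10^32 · 10^8 · 10^2 ≡ 285 · 356 · 100 ≡ 425 (mod 467).
So M = 425. Alice computes K = M^33 mod 467.
425^1 ≡ 425 (mod 467)
425^2 = (425^1)^2 ≡ 425^2 = 180625 ≡ 363 (mod 467)
425^4 = (425^2)^2 ≡ 363^2 = 131769 ≡ 75 (mod 467)
425^8 = (425^4)^2 ≡ 75^2 = 5625 ≡ 21 (mod 467)
425^16 = (425^8)^2 ≡ 21^2 = 441 ≡ 441 (mod 467)
425^32 = (425^16)^2 ≡ 441^2 = 194481 ≡ 209 (mod 467)
425^33 = 425^32 · 425^1 ≡ 209 · 425 ≡ 95 (mod 467).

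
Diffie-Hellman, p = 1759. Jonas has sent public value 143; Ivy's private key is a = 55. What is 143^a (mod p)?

46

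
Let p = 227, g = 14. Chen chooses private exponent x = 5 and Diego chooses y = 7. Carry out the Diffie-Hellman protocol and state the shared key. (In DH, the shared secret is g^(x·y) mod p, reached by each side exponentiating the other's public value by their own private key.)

Diego sends B = g^y mod p = 14^7 mod 227.
14^1 ≡ 14 (mod 227)
14^2 = (14^1)^2 ≡ 14^2 = 196 ≡ 196 (mod 227)
14^4 = (14^2)^2 ≡ 196^2 = 38416 ≡ 53 (mod 227)
14^7 = 14^4 · 14^2 · 14^1 ≡ 53 · 196 · 14 ≡ 152 (mod 227).
So B = 152. Chen then computes K = B^x mod p = 152^5 mod 227.
152^1 ≡ 152 (mod 227)
152^2 = (152^1)^2 ≡ 152^2 = 23104 ≡ 177 (mod 227)
152^4 = (152^2)^2 ≡ 177^2 = 31329 ≡ 3 (mod 227)
152^5 = 152^4 · 152^1 ≡ 3 · 152 ≡ 2 (mod 227).

2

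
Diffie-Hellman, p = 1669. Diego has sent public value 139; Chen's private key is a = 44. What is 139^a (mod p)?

922

Shared key K = 139^44 mod 1669.
139^1 ≡ 139 (mod 1669)
139^2 = (139^1)^2 ≡ 139^2 = 19321 ≡ 962 (mod 1669)
139^4 = (139^2)^2 ≡ 962^2 = 925444 ≡ 818 (mod 1669)
139^8 = (139^4)^2 ≡ 818^2 = 669124 ≡ 1524 (mod 1669)
139^16 = (139^8)^2 ≡ 1524^2 = 2322576 ≡ 997 (mod 1669)
139^32 = (139^16)^2 ≡ 997^2 = 994009 ≡ 954 (mod 1669)
139^44 = 139^32 · 139^8 · 139^4 ≡ 954 · 1524 · 818 ≡ 922 (mod 1669).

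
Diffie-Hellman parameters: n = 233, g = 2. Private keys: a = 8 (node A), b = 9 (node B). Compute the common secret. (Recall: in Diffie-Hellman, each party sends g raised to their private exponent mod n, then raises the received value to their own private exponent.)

Node A sends A = g^a mod n = 2^8 mod 233.
2^1 ≡ 2 (mod 233)
2^2 = (2^1)^2 ≡ 2^2 = 4 ≡ 4 (mod 233)
2^4 = (2^2)^2 ≡ 4^2 = 16 ≡ 16 (mod 233)
2^8 = (2^4)^2 ≡ 16^2 = 256 ≡ 23 (mod 233)
So A = 23. Node B then computes K = A^b mod n = 23^9 mod 233.
23^1 ≡ 23 (mod 233)
23^2 = (23^1)^2 ≡ 23^2 = 529 ≡ 63 (mod 233)
23^4 = (23^2)^2 ≡ 63^2 = 3969 ≡ 8 (mod 233)
23^8 = (23^4)^2 ≡ 8^2 = 64 ≡ 64 (mod 233)
23^9 = 23^8 · 23^1 ≡ 64 · 23 ≡ 74 (mod 233).

74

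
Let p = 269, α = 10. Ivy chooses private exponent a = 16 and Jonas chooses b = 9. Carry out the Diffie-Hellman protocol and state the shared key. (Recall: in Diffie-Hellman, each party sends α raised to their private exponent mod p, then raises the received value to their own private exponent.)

Jonas sends B = α^b mod p = 10^9 mod 269.
10^1 ≡ 10 (mod 269)
10^2 = (10^1)^2 ≡ 10^2 = 100 ≡ 100 (mod 269)
10^4 = (10^2)^2 ≡ 100^2 = 10000 ≡ 47 (mod 269)
10^8 = (10^4)^2 ≡ 47^2 = 2209 ≡ 57 (mod 269)
10^9 = 10^8 · 10^1 ≡ 57 · 10 ≡ 32 (mod 269).
So B = 32. Ivy then computes K = B^a mod p = 32^16 mod 269.
32^1 ≡ 32 (mod 269)
32^2 = (32^1)^2 ≡ 32^2 = 1024 ≡ 217 (mod 269)
32^4 = (32^2)^2 ≡ 217^2 = 47089 ≡ 14 (mod 269)
32^8 = (32^4)^2 ≡ 14^2 = 196 ≡ 196 (mod 269)
32^16 = (32^8)^2 ≡ 196^2 = 38416 ≡ 218 (mod 269)

218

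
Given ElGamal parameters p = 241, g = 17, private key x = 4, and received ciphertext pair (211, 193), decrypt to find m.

Shared mask s = c₁^x mod p = 211^4 mod 241.
211^1 ≡ 211 (mod 241)
211^2 = (211^1)^2 ≡ 211^2 = 44521 ≡ 177 (mod 241)
211^4 = (211^2)^2 ≡ 177^2 = 31329 ≡ 240 (mod 241)
So s = 240; s⁻¹ ≡ 240 (mod 241).
m = c₂ · s⁻¹ mod 241 = 193 · 240 mod 241 = 48.

48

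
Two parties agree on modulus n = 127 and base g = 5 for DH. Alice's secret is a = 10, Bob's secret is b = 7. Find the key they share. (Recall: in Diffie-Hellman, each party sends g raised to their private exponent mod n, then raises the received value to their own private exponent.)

107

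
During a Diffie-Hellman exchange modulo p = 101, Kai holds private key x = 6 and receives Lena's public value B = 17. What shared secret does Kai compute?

84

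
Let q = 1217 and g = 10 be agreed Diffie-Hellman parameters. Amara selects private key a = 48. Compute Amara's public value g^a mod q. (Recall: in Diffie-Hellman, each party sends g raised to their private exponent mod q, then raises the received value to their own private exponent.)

Public value = 10^48 mod 1217.
10^1 ≡ 10 (mod 1217)
10^2 = (10^1)^2 ≡ 10^2 = 100 ≡ 100 (mod 1217)
10^4 = (10^2)^2 ≡ 100^2 = 10000 ≡ 264 (mod 1217)
10^8 = (10^4)^2 ≡ 264^2 = 69696 ≡ 327 (mod 1217)
10^16 = (10^8)^2 ≡ 327^2 = 106929 ≡ 1050 (mod 1217)
10^32 = (10^16)^2 ≡ 1050^2 = 1102500 ≡ 1115 (mod 1217)
10^48 = 10^32 · 10^16 ≡ 1115 · 1050 ≡ 1213 (mod 1217).

1213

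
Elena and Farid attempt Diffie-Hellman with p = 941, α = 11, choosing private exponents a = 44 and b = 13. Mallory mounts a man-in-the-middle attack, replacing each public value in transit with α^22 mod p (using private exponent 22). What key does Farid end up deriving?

500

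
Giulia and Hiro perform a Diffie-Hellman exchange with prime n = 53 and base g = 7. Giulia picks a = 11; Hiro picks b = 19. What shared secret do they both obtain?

Hiro sends B = g^b mod n = 7^19 mod 53.
7^1 ≡ 7 (mod 53)
7^2 = (7^1)^2 ≡ 7^2 = 49 ≡ 49 (mod 53)
7^4 = (7^2)^2 ≡ 49^2 = 2401 ≡ 16 (mod 53)
7^8 = (7^4)^2 ≡ 16^2 = 256 ≡ 44 (mod 53)
7^16 = (7^8)^2 ≡ 44^2 = 1936 ≡ 28 (mod 53)
7^19 = 7^16 · 7^2 · 7^1 ≡ 28 · 49 · 7 ≡ 11 (mod 53).
So B = 11. Giulia then computes K = B^a mod n = 11^11 mod 53.
11^1 ≡ 11 (mod 53)
11^2 = (11^1)^2 ≡ 11^2 = 121 ≡ 15 (mod 53)
11^4 = (11^2)^2 ≡ 15^2 = 225 ≡ 13 (mod 53)
11^8 = (11^4)^2 ≡ 13^2 = 169 ≡ 10 (mod 53)
11^11 = 11^8 · 11^2 · 11^1 ≡ 10 · 15 · 11 ≡ 7 (mod 53).

7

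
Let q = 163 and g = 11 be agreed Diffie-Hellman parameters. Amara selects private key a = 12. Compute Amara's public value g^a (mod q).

Public value = 11^12 (mod 163).
11^1 ≡ 11 (mod 163)
11^2 = (11^1)^2 ≡ 11^2 = 121 ≡ 121 (mod 163)
11^4 = (11^2)^2 ≡ 121^2 = 14641 ≡ 134 (mod 163)
11^8 = (11^4)^2 ≡ 134^2 = 17956 ≡ 26 (mod 163)
11^12 = 11^8 · 11^4 ≡ 26 · 134 ≡ 61 (mod 163).

61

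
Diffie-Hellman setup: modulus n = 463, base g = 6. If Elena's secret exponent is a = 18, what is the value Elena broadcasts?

55

Public value = 6^18 (mod 463).
6^1 ≡ 6 (mod 463)
6^2 = (6^1)^2 ≡ 6^2 = 36 ≡ 36 (mod 463)
6^4 = (6^2)^2 ≡ 36^2 = 1296 ≡ 370 (mod 463)
6^8 = (6^4)^2 ≡ 370^2 = 136900 ≡ 315 (mod 463)
6^16 = (6^8)^2 ≡ 315^2 = 99225 ≡ 143 (mod 463)
6^18 = 6^16 · 6^2 ≡ 143 · 36 ≡ 55 (mod 463).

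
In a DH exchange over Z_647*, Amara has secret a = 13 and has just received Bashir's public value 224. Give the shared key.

Shared key K = 224^13 mod 647.
224^1 ≡ 224 (mod 647)
224^2 = (224^1)^2 ≡ 224^2 = 50176 ≡ 357 (mod 647)
224^4 = (224^2)^2 ≡ 357^2 = 127449 ≡ 637 (mod 647)
224^8 = (224^4)^2 ≡ 637^2 = 405769 ≡ 100 (mod 647)
224^13 = 224^8 · 224^4 · 224^1 ≡ 100 · 637 · 224 ≡ 509 (mod 647).

509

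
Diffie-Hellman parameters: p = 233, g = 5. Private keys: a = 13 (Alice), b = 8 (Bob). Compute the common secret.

63

Bob sends B = g^b mod p = 5^8 mod 233.
5^1 ≡ 5 (mod 233)
5^2 = (5^1)^2 ≡ 5^2 = 25 ≡ 25 (mod 233)
5^4 = (5^2)^2 ≡ 25^2 = 625 ≡ 159 (mod 233)
5^8 = (5^4)^2 ≡ 159^2 = 25281 ≡ 117 (mod 233)
So B = 117. Alice then computes K = B^a mod p = 117^13 mod 233.
117^1 ≡ 117 (mod 233)
117^2 = (117^1)^2 ≡ 117^2 = 13689 ≡ 175 (mod 233)
117^4 = (117^2)^2 ≡ 175^2 = 30625 ≡ 102 (mod 233)
117^8 = (117^4)^2 ≡ 102^2 = 10404 ≡ 152 (mod 233)
117^13 = 117^8 · 117^4 · 117^1 ≡ 152 · 102 · 117 ≡ 63 (mod 233).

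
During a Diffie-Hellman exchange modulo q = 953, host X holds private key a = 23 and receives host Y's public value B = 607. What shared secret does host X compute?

Shared key K = 607^23 mod 953.
607^1 ≡ 607 (mod 953)
607^2 = (607^1)^2 ≡ 607^2 = 368449 ≡ 591 (mod 953)
607^4 = (607^2)^2 ≡ 591^2 = 349281 ≡ 483 (mod 953)
607^8 = (607^4)^2 ≡ 483^2 = 233289 ≡ 757 (mod 953)
607^16 = (607^8)^2 ≡ 757^2 = 573049 ≡ 296 (mod 953)
607^23 = 607^16 · 607^4 · 607^2 · 607^1 ≡ 296 · 483 · 591 · 607 ≡ 691 (mod 953).

691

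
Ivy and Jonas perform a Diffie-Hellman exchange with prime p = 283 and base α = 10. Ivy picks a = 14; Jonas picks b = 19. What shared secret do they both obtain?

235

Ivy sends A = α^a mod p = 10^14 mod 283.
10^1 ≡ 10 (mod 283)
10^2 = (10^1)^2 ≡ 10^2 = 100 ≡ 100 (mod 283)
10^4 = (10^2)^2 ≡ 100^2 = 10000 ≡ 95 (mod 283)
10^8 = (10^4)^2 ≡ 95^2 = 9025 ≡ 252 (mod 283)
10^14 = 10^8 · 10^4 · 10^2 ≡ 252 · 95 · 100 ≡ 103 (mod 283).
So A = 103. Jonas then computes K = A^b mod p = 103^19 mod 283.
103^1 ≡ 103 (mod 283)
103^2 = (103^1)^2 ≡ 103^2 = 10609 ≡ 138 (mod 283)
103^4 = (103^2)^2 ≡ 138^2 = 19044 ≡ 83 (mod 283)
103^8 = (103^4)^2 ≡ 83^2 = 6889 ≡ 97 (mod 283)
103^16 = (103^8)^2 ≡ 97^2 = 9409 ≡ 70 (mod 283)
103^19 = 103^16 · 103^2 · 103^1 ≡ 70 · 138 · 103 ≡ 235 (mod 283).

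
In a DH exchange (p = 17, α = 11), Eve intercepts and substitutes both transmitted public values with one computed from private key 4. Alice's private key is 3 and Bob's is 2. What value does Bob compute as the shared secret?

Bob receives Eve's public value M = 11^4 mod 17 instead of the honest one.
11^1 ≡ 11 (mod 17)
11^2 = (11^1)^2 ≡ 11^2 = 121 ≡ 2 (mod 17)
11^4 = (11^2)^2 ≡ 2^2 = 4 ≡ 4 (mod 17)
So M = 4. Bob computes K = M^2 mod 17.
4^1 ≡ 4 (mod 17)
4^2 = (4^1)^2 ≡ 4^2 = 16 ≡ 16 (mod 17)

16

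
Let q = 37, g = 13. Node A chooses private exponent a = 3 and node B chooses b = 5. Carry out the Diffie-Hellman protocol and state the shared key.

29

Node B sends B = g^b mod q = 13^5 mod 37.
13^1 ≡ 13 (mod 37)
13^2 = (13^1)^2 ≡ 13^2 = 169 ≡ 21 (mod 37)
13^4 = (13^2)^2 ≡ 21^2 = 441 ≡ 34 (mod 37)
13^5 = 13^4 · 13^1 ≡ 34 · 13 ≡ 35 (mod 37).
So B = 35. Node A then computes K = B^a mod q = 35^3 mod 37.
35^1 ≡ 35 (mod 37)
35^2 = (35^1)^2 ≡ 35^2 = 1225 ≡ 4 (mod 37)
35^3 = 35^2 · 35^1 ≡ 4 · 35 ≡ 29 (mod 37).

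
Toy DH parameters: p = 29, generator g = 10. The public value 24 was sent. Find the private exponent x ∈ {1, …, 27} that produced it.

4

Try successive powers of 10 modulo 29:
10^1 ≡ 10
10^2 ≡ 13
10^3 ≡ 14
10^4 ≡ 24
Found: x = 4.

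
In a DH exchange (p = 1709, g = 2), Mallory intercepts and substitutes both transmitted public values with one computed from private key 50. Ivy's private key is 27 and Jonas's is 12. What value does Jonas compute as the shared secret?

Jonas receives Mallory's public value M = 2^50 mod 1709 instead of the honest one.
2^1 ≡ 2 (mod 1709)
2^2 = (2^1)^2 ≡ 2^2 = 4 ≡ 4 (mod 1709)
2^4 = (2^2)^2 ≡ 4^2 = 16 ≡ 16 (mod 1709)
2^8 = (2^4)^2 ≡ 16^2 = 256 ≡ 256 (mod 1709)
2^16 = (2^8)^2 ≡ 256^2 = 65536 ≡ 594 (mod 1709)
2^32 = (2^16)^2 ≡ 594^2 = 352836 ≡ 782 (mod 1709)
2^50 = 2^32 · 2^16 · 2^2 ≡ 782 · 594 · 4 ≡ 349 (mod 1709).
So M = 349. Jonas computes K = M^12 mod 1709.
349^1 ≡ 349 (mod 1709)
349^2 = (349^1)^2 ≡ 349^2 = 121801 ≡ 462 (mod 1709)
349^4 = (349^2)^2 ≡ 462^2 = 213444 ≡ 1528 (mod 1709)
349^8 = (349^4)^2 ≡ 1528^2 = 2334784 ≡ 290 (mod 1709)
349^12 = 349^8 · 349^4 ≡ 290 · 1528 ≡ 489 (mod 1709).

489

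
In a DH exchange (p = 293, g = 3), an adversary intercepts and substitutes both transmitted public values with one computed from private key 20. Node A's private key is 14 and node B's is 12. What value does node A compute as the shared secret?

Node A receives an adversary's public value M = 3^20 mod 293 instead of the honest one.
3^1 ≡ 3 (mod 293)
3^2 = (3^1)^2 ≡ 3^2 = 9 ≡ 9 (mod 293)
3^4 = (3^2)^2 ≡ 9^2 = 81 ≡ 81 (mod 293)
3^8 = (3^4)^2 ≡ 81^2 = 6561 ≡ 115 (mod 293)
3^16 = (3^8)^2 ≡ 115^2 = 13225 ≡ 40 (mod 293)
3^20 = 3^16 · 3^4 ≡ 40 · 81 ≡ 17 (mod 293).
So M = 17. Node A computes K = M^14 mod 293.
17^1 ≡ 17 (mod 293)
17^2 = (17^1)^2 ≡ 17^2 = 289 ≡ 289 (mod 293)
17^4 = (17^2)^2 ≡ 289^2 = 83521 ≡ 16 (mod 293)
17^8 = (17^4)^2 ≡ 16^2 = 256 ≡ 256 (mod 293)
17^14 = 17^8 · 17^4 · 17^2 ≡ 256 · 16 · 289 ≡ 24 (mod 293).

24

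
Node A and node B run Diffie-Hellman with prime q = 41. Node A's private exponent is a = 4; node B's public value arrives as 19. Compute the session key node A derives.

23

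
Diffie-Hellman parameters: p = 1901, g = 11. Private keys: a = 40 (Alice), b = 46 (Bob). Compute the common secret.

35

Alice sends A = g^a mod p = 11^40 mod 1901.
11^1 ≡ 11 (mod 1901)
11^2 = (11^1)^2 ≡ 11^2 = 121 ≡ 121 (mod 1901)
11^4 = (11^2)^2 ≡ 121^2 = 14641 ≡ 1334 (mod 1901)
11^8 = (11^4)^2 ≡ 1334^2 = 1779556 ≡ 220 (mod 1901)
11^16 = (11^8)^2 ≡ 220^2 = 48400 ≡ 875 (mod 1901)
11^32 = (11^16)^2 ≡ 875^2 = 765625 ≡ 1423 (mod 1901)
11^40 = 11^32 · 11^8 ≡ 1423 · 220 ≡ 1296 (mod 1901).
So A = 1296. Bob then computes K = A^b mod p = 1296^46 mod 1901.
1296^1 ≡ 1296 (mod 1901)
1296^2 = (1296^1)^2 ≡ 1296^2 = 1679616 ≡ 1033 (mod 1901)
1296^4 = (1296^2)^2 ≡ 1033^2 = 1067089 ≡ 628 (mod 1901)
1296^8 = (1296^4)^2 ≡ 628^2 = 394384 ≡ 877 (mod 1901)
1296^16 = (1296^8)^2 ≡ 877^2 = 769129 ≡ 1125 (mod 1901)
1296^32 = (1296^16)^2 ≡ 1125^2 = 1265625 ≡ 1460 (mod 1901)
1296^46 = 1296^32 · 1296^8 · 1296^4 · 1296^2 ≡ 1460 · 877 · 628 · 1033 ≡ 35 (mod 1901).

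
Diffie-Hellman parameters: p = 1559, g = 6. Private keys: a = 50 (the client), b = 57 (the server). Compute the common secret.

The server sends B = g^b mod p = 6^57 mod 1559.
6^1 ≡ 6 (mod 1559)
6^2 = (6^1)^2 ≡ 6^2 = 36 ≡ 36 (mod 1559)
6^4 = (6^2)^2 ≡ 36^2 = 1296 ≡ 1296 (mod 1559)
6^8 = (6^4)^2 ≡ 1296^2 = 1679616 ≡ 573 (mod 1559)
6^16 = (6^8)^2 ≡ 573^2 = 328329 ≡ 939 (mod 1559)
6^32 = (6^16)^2 ≡ 939^2 = 881721 ≡ 886 (mod 1559)
6^57 = 6^32 · 6^16 · 6^8 · 6^1 ≡ 886 · 939 · 573 · 6 ≡ 1086 (mod 1559).
So B = 1086. The client then computes K = B^a mod p = 1086^50 mod 1559.
1086^1 ≡ 1086 (mod 1559)
1086^2 = (1086^1)^2 ≡ 1086^2 = 1179396 ≡ 792 (mod 1559)
1086^4 = (1086^2)^2 ≡ 792^2 = 627264 ≡ 546 (mod 1559)
1086^8 = (1086^4)^2 ≡ 546^2 = 298116 ≡ 347 (mod 1559)
1086^16 = (1086^8)^2 ≡ 347^2 = 120409 ≡ 366 (mod 1559)
1086^32 = (1086^16)^2 ≡ 366^2 = 133956 ≡ 1441 (mod 1559)
1086^50 = 1086^32 · 1086^16 · 1086^2 ≡ 1441 · 366 · 792 ≡ 1123 (mod 1559).

1123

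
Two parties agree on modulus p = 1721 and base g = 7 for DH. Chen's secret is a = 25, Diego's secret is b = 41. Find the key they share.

183

Chen sends A = g^a mod p = 7^25 mod 1721.
7^1 ≡ 7 (mod 1721)
7^2 = (7^1)^2 ≡ 7^2 = 49 ≡ 49 (mod 1721)
7^4 = (7^2)^2 ≡ 49^2 = 2401 ≡ 680 (mod 1721)
7^8 = (7^4)^2 ≡ 680^2 = 462400 ≡ 1172 (mod 1721)
7^16 = (7^8)^2 ≡ 1172^2 = 1373584 ≡ 226 (mod 1721)
7^25 = 7^16 · 7^8 · 7^1 ≡ 226 · 1172 · 7 ≡ 587 (mod 1721).
So A = 587. Diego then computes K = A^b mod p = 587^41 mod 1721.
587^1 ≡ 587 (mod 1721)
587^2 = (587^1)^2 ≡ 587^2 = 344569 ≡ 369 (mod 1721)
587^4 = (587^2)^2 ≡ 369^2 = 136161 ≡ 202 (mod 1721)
587^8 = (587^4)^2 ≡ 202^2 = 40804 ≡ 1221 (mod 1721)
587^16 = (587^8)^2 ≡ 1221^2 = 1490841 ≡ 455 (mod 1721)
587^32 = (587^16)^2 ≡ 455^2 = 207025 ≡ 505 (mod 1721)
587^41 = 587^32 · 587^8 · 587^1 ≡ 505 · 1221 · 587 ≡ 183 (mod 1721).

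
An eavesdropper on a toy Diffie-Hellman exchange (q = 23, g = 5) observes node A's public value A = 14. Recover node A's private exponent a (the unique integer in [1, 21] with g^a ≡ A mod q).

21

Try successive powers of 5 modulo 23:
5^1 ≡ 5
5^2 ≡ 2
5^3 ≡ 10
5^4 ≡ 4
5^5 ≡ 20
5^6 ≡ 8
5^7 ≡ 17
5^8 ≡ 16
5^9 ≡ 11
5^10 ≡ 9
5^11 ≡ 22
5^12 ≡ 18
5^13 ≡ 21
5^14 ≡ 13
5^15 ≡ 19
5^16 ≡ 3
5^17 ≡ 15
5^18 ≡ 6
5^19 ≡ 7
5^20 ≡ 12
5^21 ≡ 14
Found: a = 21.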